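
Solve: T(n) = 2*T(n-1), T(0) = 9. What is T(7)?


Unrolling:
T(7) = 2*T(6) = 2^2*T(5) = ... = 2^7*T(0)
= 2^7 * 9
= 128 * 9 = 1152


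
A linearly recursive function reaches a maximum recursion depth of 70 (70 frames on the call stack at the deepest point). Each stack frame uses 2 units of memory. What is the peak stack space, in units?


Maximum recursion depth = 70 frames
Memory per frame = 2 units
Total stack space = depth * frame_size
= 70 * 2 = 140


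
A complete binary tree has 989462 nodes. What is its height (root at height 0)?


In a complete binary tree, level k holds nodes 2^k .. 2^(k+1)-1 (1-indexed).
Height = floor(log2(n)) = floor(log2(989462)) = 19
Check: 2^19 = 524288 <= 989462 < 1048576 = 2^20


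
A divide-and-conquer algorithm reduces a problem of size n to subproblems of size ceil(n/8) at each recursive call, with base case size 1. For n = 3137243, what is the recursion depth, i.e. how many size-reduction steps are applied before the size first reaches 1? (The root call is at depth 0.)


Each step divides the size by 8 (rounding up); after k steps the size is ceil(n/8^k), which equals 1 exactly when 8^k >= n.
So the depth is the smallest k with 8^k >= 3137243, i.e. ceil(log_8(3137243)).
8^7 = 2097152 < 3137243 <= 16777216 = 8^8
Recursion depth = 8


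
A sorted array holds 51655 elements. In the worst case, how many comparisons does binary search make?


Halving sequence: 51655 -> 25827 -> 12913 -> 6456 -> 3228 -> 1614 -> 807 -> 403 -> 201 -> 100 -> 50 -> 25 -> 12 -> 6 -> 3 -> 1
Number of halvings = 15
Max comparisons = 15 + 1 = 16


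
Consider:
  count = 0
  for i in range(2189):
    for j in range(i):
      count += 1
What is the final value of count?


For each i, the inner loop runs i times:
  i=0: inner runs 0 times
  i=1: inner runs 1 time
  i=2: inner runs 2 times
  i=3: inner runs 3 times
  i=4: inner runs 4 times
  i=5: inner runs 5 times
  i=6: inner runs 6 times
  i=7: inner runs 7 times
  ...
Total = 0 + 1 + 2 + ... + 2188 = 2189*(2189-1)/2 = 2394766


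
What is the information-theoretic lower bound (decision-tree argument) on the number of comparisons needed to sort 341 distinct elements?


A binary decision tree of height h has at most 2^h leaves and needs at least n! of them, so h >= ceil(log2(n!)).
341! is far too large to multiply out, so use Stirling's series:
  ln(n!) ~ n ln n - n + (1/2) ln(2 pi n) + 1/(12n)  (error below 1/(360 n^3), negligible here)
  ln(341) = 5.8318825
  n ln n = 341 * 5.8318825 = 1988.6719
  (1/2) ln(2 pi * 341) = (1/2) ln(2142.5662) = 3.8349
  1/(12*341) = 0.0002
  ln(341!) ~ 1988.6719 - 341 + 3.8349 + 0.0002 = 1651.5070
Convert to base 2: log2(341!) = 1651.5070 / ln 2 = 1651.5070 / 0.69314718 = 2382.6210
ceil(2382.6210) = 2383


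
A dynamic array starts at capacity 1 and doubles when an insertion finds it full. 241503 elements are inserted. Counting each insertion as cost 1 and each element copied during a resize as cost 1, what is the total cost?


n = 241503
Insertion costs: 241503
Resizes copy 1, 2, 4, ... up to the largest power of 2 that is <= n-1 = 241502, i.e. 131072.
Copy costs = 1 + 2 + 4 + 8 + 16 + 32 + 64 + 128 + 256 + 512 + 1024 + 2048 + 4096 + 8192 + 16384 + 32768 + 65536 + 131072 = 262143
Total = 241503 + 262143 = 503646


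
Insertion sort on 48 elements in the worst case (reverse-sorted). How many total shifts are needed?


In the worst case (reverse-sorted), each element shifts past all previous:
  Element 1: 1 shifts
  Element 2: 2 shifts
  Element 3: 3 shifts
  Element 4: 4 shifts
  Element 5: 5 shifts
  ...
  Element 47: 47 shifts
Total = 1 + 2 + ... + 47
= 48*(48-1)/2 = 1128


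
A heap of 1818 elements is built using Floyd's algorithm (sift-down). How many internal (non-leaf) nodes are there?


Leaf nodes occupy roughly half the array.
Sift-down is called for each internal node, starting from the last one.
Internal nodes = floor(n/2) = floor(1818/2) = 909


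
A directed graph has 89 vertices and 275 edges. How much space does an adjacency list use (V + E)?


Adjacency list: one list head per vertex + one entry per edge
Vertex heads: 89
Edge entries: 275
Total = 89 + 275 = 364


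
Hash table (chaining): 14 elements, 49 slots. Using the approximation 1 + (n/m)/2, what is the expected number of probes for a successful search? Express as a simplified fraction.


Computing expected probes:
alpha = 14/49
= 1 + alpha/2
= 1 + 14/(2*49)
= (2*49 + 14) / (2*49)
= 112/98 = 8/7


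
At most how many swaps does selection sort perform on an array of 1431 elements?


Each of the 1430 passes places one element in its final position.
Pass 1: swap minimum into position 0
Pass 2: swap minimum of remaining into position 1
...
Pass 1430: last two elements, one swap
Maximum swaps = 1431 - 1 = 1430


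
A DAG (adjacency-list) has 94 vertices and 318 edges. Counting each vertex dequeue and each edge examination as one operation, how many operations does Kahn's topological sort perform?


V = 94 (vertex processing)
E = 318 (edge processing)
V + E = 94 + 318 = 412


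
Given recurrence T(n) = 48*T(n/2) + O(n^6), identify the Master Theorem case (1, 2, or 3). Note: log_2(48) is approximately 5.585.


Master Theorem parameters: a=48, b=2, c=6
log_b(a) = 5.585
Compare b^c with a: 2^6 = 64 > 48, so c > log_b(a).
Comparing c=6 vs log_b(a)=5.585:
6 > 5.585 => Case 3
Result: T(n) = O(n^6)
Master Theorem case = 3


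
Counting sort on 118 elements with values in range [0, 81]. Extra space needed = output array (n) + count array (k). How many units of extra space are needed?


Output array size: 118 (to store sorted result)
Count array size: 82 (one slot per possible value, range 0 to 81)
Total extra space = 118 + 82 = 200


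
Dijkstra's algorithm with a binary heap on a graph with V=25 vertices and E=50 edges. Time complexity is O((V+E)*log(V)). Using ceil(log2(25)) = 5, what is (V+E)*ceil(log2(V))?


Dijkstra with a binary heap: each vertex is extracted once, each edge may relax once.
Each heap operation costs O(log V).
V + E = 25 + 50 = 75
ceil(log2(25)) = 5 (since 2^4 = 16 < 25 <= 32 = 2^5)
Total heap work = (V+E) * ceil(log2(V)) = 75 * 5 = 375


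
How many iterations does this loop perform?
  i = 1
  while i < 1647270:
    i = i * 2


The loop variable doubles each iteration:
i = 1 -> 2 -> 4 -> 8 -> 16 -> 32 -> 64 -> 128 -> 256 -> 512 -> 1024 -> 2048 -> 4096 -> 8192 -> 16384 -> 32768 -> 65536 -> 131072 -> 262144 -> 524288 -> 1048576 -> 2097152 (stop, 2097152 >= 1647270)
Number of doublings = ceil(log2(1647270)) = 21


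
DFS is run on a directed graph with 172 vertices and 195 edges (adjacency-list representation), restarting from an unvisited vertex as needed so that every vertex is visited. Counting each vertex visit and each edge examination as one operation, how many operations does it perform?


A full DFS traversal processes each vertex exactly once (push/pop on stack).
Each directed edge is examined once.
V = 172, E = 195
V + E = 367


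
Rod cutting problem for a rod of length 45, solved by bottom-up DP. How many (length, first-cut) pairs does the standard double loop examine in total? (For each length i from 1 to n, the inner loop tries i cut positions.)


For each subproblem length i = 1..45, the inner loop considers i possible first cuts.
Total = 1 + 2 + ... + 45
= 45*(45+1)/2
= 45*46/2 = 1035


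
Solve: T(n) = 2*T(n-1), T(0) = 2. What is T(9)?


Unrolling:
T(9) = 2*T(8) = 2^2*T(7) = ... = 2^9*T(0)
= 2^9 * 2
= 512 * 2 = 1024


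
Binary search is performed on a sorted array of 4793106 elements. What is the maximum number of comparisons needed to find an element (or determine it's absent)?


Binary search halves the search space each comparison:
  Step 1: search space = 4793106 -> 2396553
  Step 2: search space = 2396553 -> 1198276
  Step 3: search space = 1198276 -> 599138
  Step 4: search space = 599138 -> 299569
  Step 5: search space = 299569 -> 149784
  Step 6: search space = 149784 -> 74892
  Step 7: search space = 74892 -> 37446
  Step 8: search space = 37446 -> 18723
  Step 9: search space = 18723 -> 9361
  Step 10: search space = 9361 -> 4680
  Step 11: search space = 4680 -> 2340
  Step 12: search space = 2340 -> 1170
  Step 13: search space = 1170 -> 585
  Step 14: search space = 585 -> 292
  Step 15: search space = 292 -> 146
  Step 16: search space = 146 -> 73
  Step 17: search space = 73 -> 36
  Step 18: search space = 36 -> 18
  Step 19: search space = 18 -> 9
  Step 20: search space = 9 -> 4
  Step 21: search space = 4 -> 2
  Step 22: search space = 2 -> 1
  Step 23: search space = 1 (final check)
Maximum comparisons = floor(log2(4793106)) + 1 = 22 + 1 = 23


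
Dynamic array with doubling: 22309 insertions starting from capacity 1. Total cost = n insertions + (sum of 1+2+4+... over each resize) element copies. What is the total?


n = 22309
Insertion costs: 22309
Resizes copy 1, 2, 4, ... up to the largest power of 2 that is <= n-1 = 22308, i.e. 16384.
Copy costs = 1 + 2 + 4 + 8 + 16 + 32 + 64 + 128 + 256 + 512 + 1024 + 2048 + 4096 + 8192 + 16384 = 32767
Total = 22309 + 32767 = 55076


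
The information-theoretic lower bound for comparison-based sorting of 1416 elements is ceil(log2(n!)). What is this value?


A binary decision tree of height h has at most 2^h leaves and needs at least n! of them, so h >= ceil(log2(n!)).
1416! is far too large to multiply out, so use Stirling's series:
  ln(n!) ~ n ln n - n + (1/2) ln(2 pi n) + 1/(12n)  (error below 1/(360 n^3), negligible here)
  ln(1416) = 7.2555913
  n ln n = 1416 * 7.2555913 = 10273.9173
  (1/2) ln(2 pi * 1416) = (1/2) ln(8896.9904) = 4.5467
  1/(12*1416) = 0.0001
  ln(1416!) ~ 10273.9173 - 1416 + 4.5467 + 0.0001 = 8862.4641
Convert to base 2: log2(1416!) = 8862.4641 / ln 2 = 8862.4641 / 0.69314718 = 12785.8330
ceil(12785.8330) = 12786


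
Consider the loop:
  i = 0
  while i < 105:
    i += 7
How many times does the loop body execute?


Starting at i = 0, each iteration adds 7.
Iterations until i >= 105:
  Iteration 1: i = 0 -> i = 7
  Iteration 2: i = 7 -> i = 14
  Iteration 3: i = 14 -> i = 21
  Iteration 4: i = 21 -> i = 28
  Iteration 5: i = 28 -> i = 35
  Iteration 6: i = 35 -> i = 42
  Iteration 7: i = 42 -> i = 49
  Iteration 8: i = 49 -> i = 56
  ... continuing ...
Total iterations = ceil(105/7) = 15


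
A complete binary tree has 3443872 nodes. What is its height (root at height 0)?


In a complete binary tree, level k holds nodes 2^k .. 2^(k+1)-1 (1-indexed).
Height = floor(log2(n)) = floor(log2(3443872)) = 21
Check: 2^21 = 2097152 <= 3443872 < 4194304 = 2^22


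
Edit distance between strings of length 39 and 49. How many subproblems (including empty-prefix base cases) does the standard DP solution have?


The table includes base cases (empty prefixes).
Rows: (m+1) = 40
Columns: (n+1) = 50
Total = 40 * 50 = 2000


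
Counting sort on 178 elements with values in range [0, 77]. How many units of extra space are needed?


Output array size: 178 (to store sorted result)
Count array size: 78 (one slot per possible value, range 0 to 77)
Total extra space = 178 + 78 = 256


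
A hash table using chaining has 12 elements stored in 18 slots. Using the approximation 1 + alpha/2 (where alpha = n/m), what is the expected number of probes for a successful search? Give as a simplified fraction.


Load factor alpha = n/m = 12/18
Expected probes = 1 + alpha/2 = 1 + 12/(2*18)
= 1 + 12/36
= 36/36 + 12/36
= 48/36
Simplify: 4/3


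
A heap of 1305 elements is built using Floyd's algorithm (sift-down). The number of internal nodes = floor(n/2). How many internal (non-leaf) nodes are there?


Leaf nodes occupy roughly half the array.
Sift-down is called for each internal node, starting from the last one.
Internal nodes = floor(n/2) = floor(1305/2) = 652


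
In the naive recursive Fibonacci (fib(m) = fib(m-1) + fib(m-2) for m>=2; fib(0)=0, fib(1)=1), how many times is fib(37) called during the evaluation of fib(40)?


Let N(m) = number of times fib(m) is called while evaluating fib(40).
N(40) = 1 (the initial call).
N(39) = 1 (only fib(40) calls it).
For 1 <= m <= 38: fib(m) is called by fib(m+1) and fib(m+2), so
  N(m) = N(m+1) + N(m+2).
fib(0) is called only by fib(2), so N(0) = N(2).
Walk down from m=40:
  N(40)=1, N(39)=1, N(38)=2, N(37)=3
N(37) = 3


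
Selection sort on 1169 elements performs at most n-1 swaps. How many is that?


Each of the 1168 passes places one element in its final position.
Pass 1: swap minimum into position 0
Pass 2: swap minimum of remaining into position 1
...
Pass 1168: last two elements, one swap
Maximum swaps = 1169 - 1 = 1168


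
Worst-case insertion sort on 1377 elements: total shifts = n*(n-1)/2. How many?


Sum of shifts = 1 + 2 + 3 + ... + 1376
= 1377 * 1376 / 2
= 1894752 / 2
= 947376


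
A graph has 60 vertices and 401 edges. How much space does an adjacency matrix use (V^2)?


Adjacency matrix: V x V grid of entries
Space = V^2 = 60^2 = 60 * 60 = 3600


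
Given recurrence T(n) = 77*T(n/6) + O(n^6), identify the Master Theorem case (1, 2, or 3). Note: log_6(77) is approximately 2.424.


Master Theorem parameters: a=77, b=6, c=6
log_b(a) = 2.424
Compare b^c with a: 6^6 = 46656 > 77, so c > log_b(a).
Comparing c=6 vs log_b(a)=2.424:
6 > 2.424 => Case 3
Result: T(n) = O(n^6)
Master Theorem case = 3


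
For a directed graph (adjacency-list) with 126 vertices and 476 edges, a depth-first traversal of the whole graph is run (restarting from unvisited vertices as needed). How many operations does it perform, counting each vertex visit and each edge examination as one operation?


A full DFS traversal visits each vertex once and examines each edge once.
V = 126
E = 476
Sum = 126 + 476 = 602


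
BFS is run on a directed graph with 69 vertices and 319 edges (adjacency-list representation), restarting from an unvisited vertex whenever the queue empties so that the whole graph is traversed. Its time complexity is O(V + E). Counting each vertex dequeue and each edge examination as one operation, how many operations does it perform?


A full BFS traversal dequeues each vertex exactly once and examines each directed edge exactly once.
V = 69 (vertex processing cost)
E = 319 (edge examination cost)
Total operations proportional to V + E = 69 + 319 = 388


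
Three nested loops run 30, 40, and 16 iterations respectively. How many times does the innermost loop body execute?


Loop 1 (outermost): 30 iterations
Loop 2 (middle): 40 iterations per outer
Loop 3 (innermost): 16 iterations per middle
Total = 30 * 40 * 16 = 19200


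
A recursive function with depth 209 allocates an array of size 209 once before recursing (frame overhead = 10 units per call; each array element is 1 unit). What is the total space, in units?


Array allocation: 209 units (allocated once)
Stack frames: 209 deep * 10 per frame = 2090 units
Total = 209 + 2090 = 2299


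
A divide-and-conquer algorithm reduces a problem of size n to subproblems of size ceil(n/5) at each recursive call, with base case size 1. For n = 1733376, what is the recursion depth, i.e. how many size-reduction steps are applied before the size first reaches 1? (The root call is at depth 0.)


Each step divides the size by 5 (rounding up); after k steps the size is ceil(n/5^k), which equals 1 exactly when 5^k >= n.
So the depth is the smallest k with 5^k >= 1733376, i.e. ceil(log_5(1733376)).
5^8 = 390625 < 1733376 <= 1953125 = 5^9
Recursion depth = 9


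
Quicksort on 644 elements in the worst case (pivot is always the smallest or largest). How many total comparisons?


In the worst case, each partition step picks the worst pivot:
  Partition 1: 643 comparisons (n-1 elements to compare)
  Partition 2: 642 comparisons
  Partition 3: 641 comparisons
  Partition 4: 640 comparisons
  Partition 5: 639 comparisons
  ...
  Last partition: 0 comparisons
Total = (n-1) + (n-2) + ... + 1 + 0 = n*(n-1)/2
= 644*643/2 = 207046


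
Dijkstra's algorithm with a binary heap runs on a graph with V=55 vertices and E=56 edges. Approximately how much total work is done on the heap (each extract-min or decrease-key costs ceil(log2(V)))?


Dijkstra with a binary heap: each vertex is extracted once, each edge may relax once.
Each heap operation costs O(log V).
V + E = 55 + 56 = 111
ceil(log2(55)) = 6 (since 2^5 = 32 < 55 <= 64 = 2^6)
Total heap work = (V+E) * ceil(log2(V)) = 111 * 6 = 666


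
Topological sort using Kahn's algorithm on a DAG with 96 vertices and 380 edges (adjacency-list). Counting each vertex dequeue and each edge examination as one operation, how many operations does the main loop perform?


Kahn's algorithm:
  1. Compute in-degrees: O(V + E)
  2. Process queue: each vertex dequeued once (O(V))
     each edge examined once (O(E))
Total = V + E = 96 + 380 = 476


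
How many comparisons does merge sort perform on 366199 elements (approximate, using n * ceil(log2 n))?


Recursion depth: ceil(log2(366199)) = 19
Each recursion level merges n = 366199 elements
Total = 366199 * 19 = 6957781


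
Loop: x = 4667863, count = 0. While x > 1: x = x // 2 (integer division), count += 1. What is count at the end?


The variable x halves each step:
x = 4667863 -> 2333931 -> 1166965 -> 583482 -> 291741 -> 145870 -> 72935 -> 36467 -> 18233 -> 9116 -> 4558 -> 2279 -> 1139 -> 569 -> 284 -> 142 -> 71 -> 35 -> 17 -> 8 -> 4 -> 2 -> 1
Number of halvings = floor(log2(4667863)) = 22


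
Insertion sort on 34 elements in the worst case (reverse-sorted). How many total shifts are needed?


In the worst case (reverse-sorted), each element shifts past all previous:
  Element 1: 1 shifts
  Element 2: 2 shifts
  Element 3: 3 shifts
  Element 4: 4 shifts
  Element 5: 5 shifts
  ...
  Element 33: 33 shifts
Total = 1 + 2 + ... + 33
= 34*(34-1)/2 = 561


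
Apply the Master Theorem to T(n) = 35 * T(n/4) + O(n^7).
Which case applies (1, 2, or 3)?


The Master Theorem: T(n) = a*T(n/b) + O(n^c)
  a = 35, b = 4, c = 7
log_b(a) = log_4(35) ~ 2.565
Compare b^c with a: 4^7 = 16384 > 35, so c > log_b(a).
Since c > log_b(a), Case 3 applies.
T(n) = O(n^7)
Master Theorem case = 3


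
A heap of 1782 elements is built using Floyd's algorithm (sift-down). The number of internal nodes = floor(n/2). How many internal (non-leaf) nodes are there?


Leaf nodes occupy roughly half the array.
Sift-down is called for each internal node, starting from the last one.
Internal nodes = floor(n/2) = floor(1782/2) = 891


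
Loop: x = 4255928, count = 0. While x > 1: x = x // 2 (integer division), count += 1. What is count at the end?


The variable x halves each step:
x = 4255928 -> 2127964 -> 1063982 -> 531991 -> 265995 -> 132997 -> 66498 -> 33249 -> 16624 -> 8312 -> 4156 -> 2078 -> 1039 -> 519 -> 259 -> 129 -> 64 -> 32 -> 16 -> 8 -> 4 -> 2 -> 1
Number of halvings = floor(log2(4255928)) = 22


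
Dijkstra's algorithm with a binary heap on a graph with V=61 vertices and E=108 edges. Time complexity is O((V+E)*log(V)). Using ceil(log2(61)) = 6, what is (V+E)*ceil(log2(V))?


Dijkstra with a binary heap: each vertex is extracted once, each edge may relax once.
Each heap operation costs O(log V).
V + E = 61 + 108 = 169
ceil(log2(61)) = 6 (since 2^5 = 32 < 61 <= 64 = 2^6)
Total heap work = (V+E) * ceil(log2(V)) = 169 * 6 = 1014


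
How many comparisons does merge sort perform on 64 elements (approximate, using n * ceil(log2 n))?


Recursion depth: ceil(log2(64)) = 6
Each recursion level merges n = 64 elements
Total = 64 * 6 = 384


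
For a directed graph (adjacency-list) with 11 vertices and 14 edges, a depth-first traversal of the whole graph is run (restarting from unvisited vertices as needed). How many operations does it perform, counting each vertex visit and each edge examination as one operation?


A full DFS traversal visits each vertex once and examines each edge once.
V = 11
E = 14
Sum = 11 + 14 = 25


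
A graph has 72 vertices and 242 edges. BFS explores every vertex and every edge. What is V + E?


A full BFS traversal dequeues each vertex once and examines each edge once.
Vertex visits: 72
Edge visits: 242
V + E = 72 + 242 = 314


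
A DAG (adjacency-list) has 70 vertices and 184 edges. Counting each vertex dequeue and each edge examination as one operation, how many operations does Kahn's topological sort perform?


V = 70 (vertex processing)
E = 184 (edge processing)
V + E = 70 + 184 = 254


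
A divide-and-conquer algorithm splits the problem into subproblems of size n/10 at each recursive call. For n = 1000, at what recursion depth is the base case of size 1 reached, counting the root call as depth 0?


At each depth, the problem size is divided by 10:
  Depth 0: problem size = 1000
  Depth 1: problem size = 100
  Depth 2: problem size = 10
  Depth 3: problem size = 1 (base case)
The base case is reached at depth log_10(1000) = 3 (the tree has 4 levels counting depth 0, but the depth asked for is 3).
Recursion depth = 3


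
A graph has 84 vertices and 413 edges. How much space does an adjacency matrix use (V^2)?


Adjacency matrix: V x V grid of entries
Space = V^2 = 84^2 = 84 * 84 = 7056


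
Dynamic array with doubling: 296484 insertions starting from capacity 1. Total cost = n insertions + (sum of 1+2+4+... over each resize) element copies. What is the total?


n = 296484
Insertion costs: 296484
Resizes copy 1, 2, 4, ... up to the largest power of 2 that is <= n-1 = 296483, i.e. 262144.
Copy costs = 1 + 2 + 4 + 8 + 16 + 32 + 64 + 128 + 256 + 512 + 1024 + 2048 + 4096 + 8192 + 16384 + 32768 + 65536 + 131072 + 262144 = 524287
Total = 296484 + 524287 = 820771


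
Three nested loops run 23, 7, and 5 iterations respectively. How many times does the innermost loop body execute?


Loop 1 (outermost): 23 iterations
Loop 2 (middle): 7 iterations per outer
Loop 3 (innermost): 5 iterations per middle
Total = 23 * 7 * 5 = 805


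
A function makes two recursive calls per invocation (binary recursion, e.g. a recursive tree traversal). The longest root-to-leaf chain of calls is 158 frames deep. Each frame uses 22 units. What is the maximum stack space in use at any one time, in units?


Binary recursion: the two calls run one after the other, so only one root-to-leaf chain of frames is on the stack at a time.
Maximum depth (longest chain) = 158 frames
Each frame = 22 units
Max stack space = 158 * 22 = 3476


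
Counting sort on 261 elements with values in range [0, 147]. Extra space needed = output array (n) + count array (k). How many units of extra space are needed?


Output array size: 261 (to store sorted result)
Count array size: 148 (one slot per possible value, range 0 to 147)
Total extra space = 261 + 148 = 409


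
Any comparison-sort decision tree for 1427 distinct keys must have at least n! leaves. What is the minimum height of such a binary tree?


A binary decision tree of height h has at most 2^h leaves and needs at least n! of them, so h >= ceil(log2(n!)).
1427! is far too large to multiply out, so use Stirling's series:
  ln(n!) ~ n ln n - n + (1/2) ln(2 pi n) + 1/(12n)  (error below 1/(360 n^3), negligible here)
  ln(1427) = 7.2633296
  n ln n = 1427 * 7.2633296 = 10364.7713
  (1/2) ln(2 pi * 1427) = (1/2) ln(8966.1054) = 4.5506
  1/(12*1427) = 0.0001
  ln(1427!) ~ 10364.7713 - 1427 + 4.5506 + 0.0001 = 8942.3220
Convert to base 2: log2(1427!) = 8942.3220 / ln 2 = 8942.3220 / 0.69314718 = 12901.0436
ceil(12901.0436) = 12902


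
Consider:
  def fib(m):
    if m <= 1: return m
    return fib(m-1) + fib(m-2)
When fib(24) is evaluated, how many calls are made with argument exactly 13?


Let N(m) = number of times fib(m) is called while evaluating fib(24).
N(24) = 1 (the initial call).
N(23) = 1 (only fib(24) calls it).
For 1 <= m <= 22: fib(m) is called by fib(m+1) and fib(m+2), so
  N(m) = N(m+1) + N(m+2).
fib(0) is called only by fib(2), so N(0) = N(2).
Walk down from m=24:
  N(24)=1, N(23)=1, N(22)=2, N(21)=3, N(20)=5, N(19)=8, N(18)=13, N(17)=21, N(16)=34, N(15)=55, N(14)=89, N(13)=144
N(13) = 144


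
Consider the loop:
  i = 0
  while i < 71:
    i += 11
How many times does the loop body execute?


Starting at i = 0, each iteration adds 11.
Iterations until i >= 71:
  Iteration 1: i = 0 -> i = 11
  Iteration 2: i = 11 -> i = 22
  Iteration 3: i = 22 -> i = 33
  Iteration 4: i = 33 -> i = 44
  Iteration 5: i = 44 -> i = 55
  Iteration 6: i = 55 -> i = 66
  Iteration 7: i = 66 -> i = 77
Total iterations = ceil(71/11) = 7


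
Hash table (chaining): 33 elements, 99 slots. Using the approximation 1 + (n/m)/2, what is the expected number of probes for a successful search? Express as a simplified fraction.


Computing expected probes:
alpha = 33/99
= 1 + alpha/2
= 1 + 33/(2*99)
= (2*99 + 33) / (2*99)
= 231/198 = 7/6


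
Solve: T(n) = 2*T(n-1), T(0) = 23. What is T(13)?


Unrolling:
T(13) = 2*T(12) = 2^2*T(11) = ... = 2^13*T(0)
= 2^13 * 23
= 8192 * 23 = 188416


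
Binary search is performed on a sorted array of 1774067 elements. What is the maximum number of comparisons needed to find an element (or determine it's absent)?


Binary search halves the search space each comparison:
  Step 1: search space = 1774067 -> 887033
  Step 2: search space = 887033 -> 443516
  Step 3: search space = 443516 -> 221758
  Step 4: search space = 221758 -> 110879
  Step 5: search space = 110879 -> 55439
  Step 6: search space = 55439 -> 27719
  Step 7: search space = 27719 -> 13859
  Step 8: search space = 13859 -> 6929
  Step 9: search space = 6929 -> 3464
  Step 10: search space = 3464 -> 1732
  Step 11: search space = 1732 -> 866
  Step 12: search space = 866 -> 433
  Step 13: search space = 433 -> 216
  Step 14: search space = 216 -> 108
  Step 15: search space = 108 -> 54
  Step 16: search space = 54 -> 27
  Step 17: search space = 27 -> 13
  Step 18: search space = 13 -> 6
  Step 19: search space = 6 -> 3
  Step 20: search space = 3 -> 1
  Step 21: search space = 1 (final check)
Maximum comparisons = floor(log2(1774067)) + 1 = 20 + 1 = 21


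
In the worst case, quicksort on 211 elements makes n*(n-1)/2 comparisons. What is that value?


Sum of comparisons per partition:
210 + 209 + ... + 1 + 0
= 211 * (211 - 1) / 2
= 211 * 210 / 2
= 22155


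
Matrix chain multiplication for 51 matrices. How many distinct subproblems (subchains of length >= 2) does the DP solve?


Subproblems are indexed by (i, j) where i < j.
Number of such pairs = n*(n-1)/2
= 51 * 50 / 2
= 1275


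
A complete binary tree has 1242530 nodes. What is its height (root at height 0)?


In a complete binary tree, level k holds nodes 2^k .. 2^(k+1)-1 (1-indexed).
Height = floor(log2(n)) = floor(log2(1242530)) = 20
Check: 2^20 = 1048576 <= 1242530 < 2097152 = 2^21


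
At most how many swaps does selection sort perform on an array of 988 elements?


Each of the 987 passes places one element in its final position.
Pass 1: swap minimum into position 0
Pass 2: swap minimum of remaining into position 1
...
Pass 987: last two elements, one swap
Maximum swaps = 988 - 1 = 987


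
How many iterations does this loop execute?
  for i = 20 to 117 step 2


The loop variable i takes values starting at 20 and increments by 2 each iteration.
Sequence: i = 20, 22, 24, 26, 28, 30, 32, 34, 36, ...
The upper bound 117 is inclusive, so the count is floor((last - first) / step) + 1:
floor((117 - 20) / 2) + 1 = floor(97/2) + 1 = 48 + 1 = 49


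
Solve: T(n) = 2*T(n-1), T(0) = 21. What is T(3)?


Unrolling:
T(3) = 2*T(2) = 2^2*T(1) = ... = 2^3*T(0)
= 2^3 * 21
= 8 * 21 = 168


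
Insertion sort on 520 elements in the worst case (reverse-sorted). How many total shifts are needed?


In the worst case (reverse-sorted), each element shifts past all previous:
  Element 1: 1 shifts
  Element 2: 2 shifts
  Element 3: 3 shifts
  Element 4: 4 shifts
  Element 5: 5 shifts
  ...
  Element 519: 519 shifts
Total = 1 + 2 + ... + 519
= 520*(520-1)/2 = 134940


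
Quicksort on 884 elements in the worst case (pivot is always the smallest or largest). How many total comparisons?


In the worst case, each partition step picks the worst pivot:
  Partition 1: 883 comparisons (n-1 elements to compare)
  Partition 2: 882 comparisons
  Partition 3: 881 comparisons
  Partition 4: 880 comparisons
  Partition 5: 879 comparisons
  ...
  Last partition: 0 comparisons
Total = (n-1) + (n-2) + ... + 1 + 0 = n*(n-1)/2
= 884*883/2 = 390286


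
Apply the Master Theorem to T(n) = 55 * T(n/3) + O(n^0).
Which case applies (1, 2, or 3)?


The Master Theorem: T(n) = a*T(n/b) + O(n^c)
  a = 55, b = 3, c = 0
log_b(a) = log_3(55) ~ 3.648
Compare b^c with a: 3^0 = 1 < 55, so c < log_b(a).
Since c < log_b(a), Case 1 applies.
T(n) = O(n^(log_3 55)) ~ O(n^3.648)
Master Theorem case = 1


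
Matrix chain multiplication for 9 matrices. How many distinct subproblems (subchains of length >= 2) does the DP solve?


Subproblems are indexed by (i, j) where i < j.
Number of such pairs = n*(n-1)/2
= 9 * 8 / 2
= 36


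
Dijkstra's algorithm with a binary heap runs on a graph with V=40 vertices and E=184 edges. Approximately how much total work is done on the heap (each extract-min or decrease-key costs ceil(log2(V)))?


Dijkstra with a binary heap: each vertex is extracted once, each edge may relax once.
Each heap operation costs O(log V).
V + E = 40 + 184 = 224
ceil(log2(40)) = 6 (since 2^5 = 32 < 40 <= 64 = 2^6)
Total heap work = (V+E) * ceil(log2(V)) = 224 * 6 = 1344


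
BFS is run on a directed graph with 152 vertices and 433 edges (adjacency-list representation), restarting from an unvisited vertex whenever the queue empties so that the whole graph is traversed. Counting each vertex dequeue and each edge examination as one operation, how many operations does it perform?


A full BFS traversal dequeues each vertex exactly once and examines each directed edge exactly once.
V = 152 (vertex processing cost)
E = 433 (edge examination cost)
Total operations proportional to V + E = 152 + 433 = 585


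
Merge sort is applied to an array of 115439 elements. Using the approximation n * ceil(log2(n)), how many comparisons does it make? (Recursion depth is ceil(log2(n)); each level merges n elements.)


Merge sort divides the array into halves recursively.
Number of levels = ceil(log2(115439)) = 17
At each level, approximately n = 115439 comparisons are needed for merging.
Total comparisons ~ n * ceil(log2(n)) = 115439 * 17 = 1962463


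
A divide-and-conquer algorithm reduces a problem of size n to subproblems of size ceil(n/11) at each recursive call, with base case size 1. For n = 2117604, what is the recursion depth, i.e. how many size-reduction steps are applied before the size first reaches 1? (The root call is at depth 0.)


Each step divides the size by 11 (rounding up); after k steps the size is ceil(n/11^k), which equals 1 exactly when 11^k >= n.
So the depth is the smallest k with 11^k >= 2117604, i.e. ceil(log_11(2117604)).
11^6 = 1771561 < 2117604 <= 19487171 = 11^7
Recursion depth = 7


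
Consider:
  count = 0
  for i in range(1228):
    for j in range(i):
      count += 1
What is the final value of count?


For each i, the inner loop runs i times:
  i=0: inner runs 0 times
  i=1: inner runs 1 time
  i=2: inner runs 2 times
  i=3: inner runs 3 times
  i=4: inner runs 4 times
  i=5: inner runs 5 times
  i=6: inner runs 6 times
  i=7: inner runs 7 times
  ...
Total = 0 + 1 + 2 + ... + 1227 = 1228*(1228-1)/2 = 753378


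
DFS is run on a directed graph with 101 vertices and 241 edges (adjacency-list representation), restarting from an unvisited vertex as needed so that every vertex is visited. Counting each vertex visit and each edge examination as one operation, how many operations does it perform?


A full DFS traversal processes each vertex exactly once (push/pop on stack).
Each directed edge is examined once.
V = 101, E = 241
V + E = 342


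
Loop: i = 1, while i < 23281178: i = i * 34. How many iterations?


i multiplies by 34 each step:
i = 1 -> 34 -> 1156 -> 39304 -> 1336336 -> 45435424 (stop)
Iterations = ceil(log_34(23281178)) = 5


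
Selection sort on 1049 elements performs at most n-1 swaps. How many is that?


Each of the 1048 passes places one element in its final position.
Pass 1: swap minimum into position 0
Pass 2: swap minimum of remaining into position 1
...
Pass 1048: last two elements, one swap
Maximum swaps = 1049 - 1 = 1048


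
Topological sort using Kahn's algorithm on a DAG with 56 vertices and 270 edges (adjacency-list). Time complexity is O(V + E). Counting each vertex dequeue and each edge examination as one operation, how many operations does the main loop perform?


Kahn's algorithm:
  1. Compute in-degrees: O(V + E)
  2. Process queue: each vertex dequeued once (O(V))
     each edge examined once (O(E))
Total = V + E = 56 + 270 = 326


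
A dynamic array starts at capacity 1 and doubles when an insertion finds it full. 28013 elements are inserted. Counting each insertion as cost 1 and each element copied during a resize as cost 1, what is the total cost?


n = 28013
Insertion costs: 28013
Resizes copy 1, 2, 4, ... up to the largest power of 2 that is <= n-1 = 28012, i.e. 16384.
Copy costs = 1 + 2 + 4 + 8 + 16 + 32 + 64 + 128 + 256 + 512 + 1024 + 2048 + 4096 + 8192 + 16384 = 32767
Total = 28013 + 32767 = 60780


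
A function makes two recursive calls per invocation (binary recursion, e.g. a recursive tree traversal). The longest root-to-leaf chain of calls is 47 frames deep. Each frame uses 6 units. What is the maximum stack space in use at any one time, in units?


Binary recursion: the two calls run one after the other, so only one root-to-leaf chain of frames is on the stack at a time.
Maximum depth (longest chain) = 47 frames
Each frame = 6 units
Max stack space = 47 * 6 = 282


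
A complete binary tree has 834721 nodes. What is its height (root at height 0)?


In a complete binary tree, level k holds nodes 2^k .. 2^(k+1)-1 (1-indexed).
Height = floor(log2(n)) = floor(log2(834721)) = 19
Check: 2^19 = 524288 <= 834721 < 1048576 = 2^20


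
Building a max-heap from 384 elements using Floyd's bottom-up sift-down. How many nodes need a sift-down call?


In a heap of 384 elements (0-indexed array):
  Last element index: 383
  Parent of last element: floor((383 - 1) / 2) = 191
  Internal nodes: indices 0 to 191
  Count = floor(384/2) = 192


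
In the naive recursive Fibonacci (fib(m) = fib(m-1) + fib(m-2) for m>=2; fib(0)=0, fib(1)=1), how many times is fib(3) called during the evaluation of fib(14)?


Let N(m) = number of times fib(m) is called while evaluating fib(14).
N(14) = 1 (the initial call).
N(13) = 1 (only fib(14) calls it).
For 1 <= m <= 12: fib(m) is called by fib(m+1) and fib(m+2), so
  N(m) = N(m+1) + N(m+2).
fib(0) is called only by fib(2), so N(0) = N(2).
Walk down from m=14:
  N(14)=1, N(13)=1, N(12)=2, N(11)=3, N(10)=5, N(9)=8, N(8)=13, N(7)=21, N(6)=34, N(5)=55, N(4)=89, N(3)=144
N(3) = 144


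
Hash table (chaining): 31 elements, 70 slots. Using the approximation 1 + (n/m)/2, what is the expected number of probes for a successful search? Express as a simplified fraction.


Computing expected probes:
alpha = 31/70
= 1 + alpha/2
= 1 + 31/(2*70)
= (2*70 + 31) / (2*70)
= 171/140


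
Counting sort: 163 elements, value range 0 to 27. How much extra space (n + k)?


n = 163 (output array)
k = 28 (count array for 28 distinct values)
Extra space = 163 + 28 = 191


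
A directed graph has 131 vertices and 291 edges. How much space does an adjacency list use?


Adjacency list: one list head per vertex + one entry per edge
Vertex heads: 131
Edge entries: 291
Total = 131 + 291 = 422


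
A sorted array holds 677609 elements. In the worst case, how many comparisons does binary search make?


Halving sequence: 677609 -> 338804 -> 169402 -> 84701 -> 42350 -> 21175 -> 10587 -> 5293 -> 2646 -> 1323 -> 661 -> 330 -> 165 -> 82 -> 41 -> 20 -> 10 -> 5 -> 2 -> 1
Number of halvings = 19
Max comparisons = 19 + 1 = 20


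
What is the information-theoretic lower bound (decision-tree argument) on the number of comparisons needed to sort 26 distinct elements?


A binary decision tree of height h has at most 2^h leaves and needs at least n! of them, so h >= ceil(log2(n!)).
Compute 26! as a running product:
  x2 = 2, x3 = 6, x4 = 24, x5 = 120
  x6 = 720, x7 = 5040, x8 = 40320, x9 = 362880
  x10 = 3628800, x11 = 39916800, x12 = 479001600, x13 = 6227020800
  x14 = 87178291200, x15 = 1307674368000, x16 = 20922789888000, x17 = 355687428096000
  x18 = 6402373705728000, x19 = 121645100408832000, x20 = 2432902008176640000, x21 = 51090942171709440000
  x22 = 1124000727777607680000, x23 = 25852016738884976640000, x24 = 620448401733239439360000, x25 = 15511210043330985984000000
  x26 = 403291461126605635584000000
26! = 403291461126605635584000000
Bracket between powers of 2:
  2^88 = 309485009821345068724781056 < 403291461126605635584000000 <= 618970019642690137449562112 = 2^89
So ceil(log2(26!)) = 89


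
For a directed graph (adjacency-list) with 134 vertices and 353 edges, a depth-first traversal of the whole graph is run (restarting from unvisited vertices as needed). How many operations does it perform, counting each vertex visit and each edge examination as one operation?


A full DFS traversal visits each vertex once and examines each edge once.
V = 134
E = 353
Sum = 134 + 353 = 487


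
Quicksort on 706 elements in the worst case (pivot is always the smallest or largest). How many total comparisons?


In the worst case, each partition step picks the worst pivot:
  Partition 1: 705 comparisons (n-1 elements to compare)
  Partition 2: 704 comparisons
  Partition 3: 703 comparisons
  Partition 4: 702 comparisons
  Partition 5: 701 comparisons
  ...
  Last partition: 0 comparisons
Total = (n-1) + (n-2) + ... + 1 + 0 = n*(n-1)/2
= 706*705/2 = 248865


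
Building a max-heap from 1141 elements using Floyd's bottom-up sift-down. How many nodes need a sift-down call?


In a heap of 1141 elements (0-indexed array):
  Last element index: 1140
  Parent of last element: floor((1140 - 1) / 2) = 569
  Internal nodes: indices 0 to 569
  Count = floor(1141/2) = 570


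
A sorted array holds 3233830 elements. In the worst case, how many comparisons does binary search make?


Halving sequence: 3233830 -> 1616915 -> 808457 -> 404228 -> 202114 -> 101057 -> 50528 -> 25264 -> 12632 -> 6316 -> 3158 -> 1579 -> 789 -> 394 -> 197 -> 98 -> 49 -> 24 -> 12 -> 6 -> 3 -> 1
Number of halvings = 21
Max comparisons = 21 + 1 = 22


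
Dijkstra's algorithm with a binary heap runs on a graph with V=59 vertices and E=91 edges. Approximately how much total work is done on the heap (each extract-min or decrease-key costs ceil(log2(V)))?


Dijkstra with a binary heap: each vertex is extracted once, each edge may relax once.
Each heap operation costs O(log V).
V + E = 59 + 91 = 150
ceil(log2(59)) = 6 (since 2^5 = 32 < 59 <= 64 = 2^6)
Total heap work = (V+E) * ceil(log2(V)) = 150 * 6 = 900


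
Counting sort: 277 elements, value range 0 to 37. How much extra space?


n = 277 (output array)
k = 38 (count array for 38 distinct values)
Extra space = 277 + 38 = 315


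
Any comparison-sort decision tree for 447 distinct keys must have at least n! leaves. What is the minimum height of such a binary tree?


A binary decision tree of height h has at most 2^h leaves and needs at least n! of them, so h >= ceil(log2(n!)).
447! is far too large to multiply out, so use Stirling's series:
  ln(n!) ~ n ln n - n + (1/2) ln(2 pi n) + 1/(12n)  (error below 1/(360 n^3), negligible here)
  ln(447) = 6.1025586
  n ln n = 447 * 6.1025586 = 2727.8437
  (1/2) ln(2 pi * 447) = (1/2) ln(2808.5838) = 3.9702
  1/(12*447) = 0.0002
  ln(447!) ~ 2727.8437 - 447 + 3.9702 + 0.0002 = 2284.8141
Convert to base 2: log2(447!) = 2284.8141 / ln 2 = 2284.8141 / 0.69314718 = 3296.2900
ceil(3296.2900) = 3297


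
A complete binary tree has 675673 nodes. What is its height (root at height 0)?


In a complete binary tree, level k holds nodes 2^k .. 2^(k+1)-1 (1-indexed).
Height = floor(log2(n)) = floor(log2(675673)) = 19
Check: 2^19 = 524288 <= 675673 < 1048576 = 2^20
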